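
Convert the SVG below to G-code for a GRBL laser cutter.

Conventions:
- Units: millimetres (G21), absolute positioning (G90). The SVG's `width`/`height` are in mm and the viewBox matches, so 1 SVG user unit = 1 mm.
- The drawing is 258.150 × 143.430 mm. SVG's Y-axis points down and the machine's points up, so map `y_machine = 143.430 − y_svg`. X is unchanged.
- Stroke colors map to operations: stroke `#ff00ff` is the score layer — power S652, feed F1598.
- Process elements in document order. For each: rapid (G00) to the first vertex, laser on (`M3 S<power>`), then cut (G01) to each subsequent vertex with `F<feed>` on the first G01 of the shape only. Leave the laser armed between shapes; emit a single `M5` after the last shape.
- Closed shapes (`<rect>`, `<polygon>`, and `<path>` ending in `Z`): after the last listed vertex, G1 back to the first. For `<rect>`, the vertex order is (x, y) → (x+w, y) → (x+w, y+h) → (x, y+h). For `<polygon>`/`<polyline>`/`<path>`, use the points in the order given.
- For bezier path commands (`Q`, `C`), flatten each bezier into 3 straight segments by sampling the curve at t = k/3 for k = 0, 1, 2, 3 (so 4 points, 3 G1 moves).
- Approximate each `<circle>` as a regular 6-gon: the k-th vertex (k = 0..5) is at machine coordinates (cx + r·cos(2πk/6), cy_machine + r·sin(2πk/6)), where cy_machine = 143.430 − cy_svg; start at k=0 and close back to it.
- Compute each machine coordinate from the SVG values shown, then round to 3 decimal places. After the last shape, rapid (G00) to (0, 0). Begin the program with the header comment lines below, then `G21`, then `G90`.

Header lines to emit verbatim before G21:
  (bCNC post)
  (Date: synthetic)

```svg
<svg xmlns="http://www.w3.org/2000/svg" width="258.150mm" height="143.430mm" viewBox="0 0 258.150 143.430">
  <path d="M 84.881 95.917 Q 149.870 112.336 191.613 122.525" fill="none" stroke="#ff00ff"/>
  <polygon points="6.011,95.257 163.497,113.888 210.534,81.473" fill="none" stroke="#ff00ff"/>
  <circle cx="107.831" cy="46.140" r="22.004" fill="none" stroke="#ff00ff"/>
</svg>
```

viewBox `0 0 258.150 143.430` with mm width/height → 1 unit = 1 mm. Flip: y_m = 143.430 − y_svg.

**Shape 1** — `<path>` quadratic bezier, stroke `#ff00ff` → score (S652, F1598). Control points (SVG): P0=(84.881,95.917), P1=(149.870,112.336), P2=(191.613,122.525); sampled at t=k/3. Machine vertices: (84.881,47.513) → (125.624,37.259) → (161.201,28.390) → (191.613,20.905). Open path.

**Shape 2** — `<polygon>` closed polygon, stroke `#ff00ff` → score (S652, F1598). Machine vertices: (6.011,48.173) → (163.497,29.542) → (210.534,61.957) → (6.011,48.173). Closed: final G1 returns to the first vertex.

**Shape 3** — `<circle>` circle, stroke `#ff00ff` → score (S652, F1598). Machine vertices: (129.835,97.290) → (118.833,116.346) → (96.829,116.346) → (85.827,97.290) → (96.829,78.234) → (118.833,78.234) → (129.835,97.290). Closed: final G1 returns to the first vertex.

(bCNC post)
(Date: synthetic)
G21
G90
G00 X84.881 Y47.513
M3 S652
G01 X125.624 Y37.259 F1598
G01 X161.201 Y28.390
G01 X191.613 Y20.905
G00 X6.011 Y48.173
M3 S652
G01 X163.497 Y29.542 F1598
G01 X210.534 Y61.957
G01 X6.011 Y48.173
G00 X129.835 Y97.290
M3 S652
G01 X118.833 Y116.346 F1598
G01 X96.829 Y116.346
G01 X85.827 Y97.290
G01 X96.829 Y78.234
G01 X118.833 Y78.234
G01 X129.835 Y97.290
M5
G00 X0.000 Y0.000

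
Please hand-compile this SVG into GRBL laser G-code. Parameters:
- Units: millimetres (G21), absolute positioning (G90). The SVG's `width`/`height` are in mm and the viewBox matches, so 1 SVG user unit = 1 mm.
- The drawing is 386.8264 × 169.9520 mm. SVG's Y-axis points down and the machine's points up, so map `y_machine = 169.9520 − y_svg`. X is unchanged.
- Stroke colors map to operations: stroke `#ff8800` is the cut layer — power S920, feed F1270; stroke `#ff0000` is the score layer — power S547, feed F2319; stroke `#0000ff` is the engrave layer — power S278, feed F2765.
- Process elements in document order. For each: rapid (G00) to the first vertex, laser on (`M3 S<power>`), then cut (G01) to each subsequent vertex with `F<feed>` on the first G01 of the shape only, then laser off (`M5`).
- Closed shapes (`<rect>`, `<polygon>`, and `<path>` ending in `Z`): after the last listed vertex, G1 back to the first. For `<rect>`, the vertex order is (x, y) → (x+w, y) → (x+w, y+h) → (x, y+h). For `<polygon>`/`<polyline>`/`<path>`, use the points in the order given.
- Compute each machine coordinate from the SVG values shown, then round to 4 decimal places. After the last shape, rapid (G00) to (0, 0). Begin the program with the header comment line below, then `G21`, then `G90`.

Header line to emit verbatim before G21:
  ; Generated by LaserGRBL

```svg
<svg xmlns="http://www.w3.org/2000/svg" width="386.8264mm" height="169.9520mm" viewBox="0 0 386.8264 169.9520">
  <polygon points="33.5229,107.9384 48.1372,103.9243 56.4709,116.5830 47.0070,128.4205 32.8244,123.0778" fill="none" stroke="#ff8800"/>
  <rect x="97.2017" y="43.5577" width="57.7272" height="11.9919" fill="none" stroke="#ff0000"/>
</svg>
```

Since the viewBox matches the mm dimensions, user units are millimetres directly. The only transform is the Y-flip y_m = 169.9520 − y_svg.

Shape 1 is a regular polygon drawn with `<polygon>`. Its stroke #ff8800 means cut at S920, F1270. After flipping Y the toolpath is (33.5229,62.0136) → (48.1372,66.0277) → (56.4709,53.3690) → (47.0070,41.5315) → (32.8244,46.8742) → (33.5229,62.0136), returning to the start.

Shape 2 is a rectangle drawn with `<rect>`. Its stroke #ff0000 means score at S547, F2319. After flipping Y the toolpath is (97.2017,126.3943) → (154.9289,126.3943) → (154.9289,114.4024) → (97.2017,114.4024) → (97.2017,126.3943), returning to the start.

; Generated by LaserGRBL
G21
G90
G00 X33.5229 Y62.0136
M3 S920
G01 X48.1372 Y66.0277 F1270
G01 X56.4709 Y53.3690
G01 X47.0070 Y41.5315
G01 X32.8244 Y46.8742
G01 X33.5229 Y62.0136
M5
G00 X97.2017 Y126.3943
M3 S547
G01 X154.9289 Y126.3943 F2319
G01 X154.9289 Y114.4024
G01 X97.2017 Y114.4024
G01 X97.2017 Y126.3943
M5
G00 X0.0000 Y0.0000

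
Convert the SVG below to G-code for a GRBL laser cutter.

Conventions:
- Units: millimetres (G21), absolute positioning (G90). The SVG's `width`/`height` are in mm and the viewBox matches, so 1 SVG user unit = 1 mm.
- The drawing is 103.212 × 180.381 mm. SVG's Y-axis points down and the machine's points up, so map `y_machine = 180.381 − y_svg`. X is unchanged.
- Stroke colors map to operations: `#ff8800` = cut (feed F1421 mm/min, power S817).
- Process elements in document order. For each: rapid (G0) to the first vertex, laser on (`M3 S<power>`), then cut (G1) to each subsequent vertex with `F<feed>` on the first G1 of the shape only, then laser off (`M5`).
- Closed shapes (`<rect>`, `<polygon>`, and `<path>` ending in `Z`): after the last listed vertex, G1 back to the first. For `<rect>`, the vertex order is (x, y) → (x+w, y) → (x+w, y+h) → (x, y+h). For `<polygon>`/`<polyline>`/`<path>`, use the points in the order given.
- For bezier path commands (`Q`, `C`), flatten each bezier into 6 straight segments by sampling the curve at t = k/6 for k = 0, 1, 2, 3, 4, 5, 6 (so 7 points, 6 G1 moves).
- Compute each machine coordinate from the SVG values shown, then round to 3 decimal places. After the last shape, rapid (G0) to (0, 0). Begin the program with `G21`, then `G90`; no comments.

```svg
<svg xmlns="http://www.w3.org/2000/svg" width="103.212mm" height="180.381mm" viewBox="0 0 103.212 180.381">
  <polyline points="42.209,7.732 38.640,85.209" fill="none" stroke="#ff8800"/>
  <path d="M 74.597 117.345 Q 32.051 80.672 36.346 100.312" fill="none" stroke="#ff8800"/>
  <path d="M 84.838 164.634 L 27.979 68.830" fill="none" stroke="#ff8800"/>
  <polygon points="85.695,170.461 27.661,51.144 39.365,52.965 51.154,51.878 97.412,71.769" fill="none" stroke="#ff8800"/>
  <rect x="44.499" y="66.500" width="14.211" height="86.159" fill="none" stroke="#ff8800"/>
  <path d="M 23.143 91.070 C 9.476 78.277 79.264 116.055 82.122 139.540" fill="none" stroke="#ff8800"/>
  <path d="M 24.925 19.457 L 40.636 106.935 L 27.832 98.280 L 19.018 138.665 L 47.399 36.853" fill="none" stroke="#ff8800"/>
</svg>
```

viewBox `0 0 103.212 180.381` with mm width/height → 1 unit = 1 mm. Flip: y_m = 180.381 − y_svg.

**Shape 1** — `<polyline>` line segment, stroke `#ff8800` → cut (S817, F1421). Machine vertices: (42.209,172.649) → (38.640,95.172). Open path.

**Shape 2** — `<path>` quadratic bezier, stroke `#ff8800` → cut (S817, F1421). Control points (SVG): P0=(74.597,117.345), P1=(32.051,80.672), P2=(36.346,100.312); sampled at t=k/6. Machine vertices: (74.597,63.036) → (61.716,73.696) → (51.438,81.228) → (43.761,85.631) → (38.687,86.905) → (36.215,85.051) → (36.346,80.069). Open path.

**Shape 3** — `<path>` line segment, stroke `#ff8800` → cut (S817, F1421). Machine vertices: (84.838,15.747) → (27.979,111.551). Open path.

**Shape 4** — `<polygon>` closed polygon, stroke `#ff8800` → cut (S817, F1421). Machine vertices: (85.695,9.920) → (27.661,129.237) → (39.365,127.416) → (51.154,128.503) → (97.412,108.612) → (85.695,9.920). Closed: final G1 returns to the first vertex.

**Shape 5** — `<rect>` rectangle, stroke `#ff8800` → cut (S817, F1421). Machine vertices: (44.499,113.881) → (58.710,113.881) → (58.710,27.722) → (44.499,27.722) → (44.499,113.881). Closed: final G1 returns to the first vertex.

**Shape 6** — `<path>` cubic bezier, stroke `#ff8800` → cut (S817, F1421). Control points (SVG): P0=(23.143,91.070), P1=(9.476,78.277), P2=(79.264,116.055), P3=(82.122,139.540); sampled at t=k/6. Machine vertices: (23.143,89.311) → (22.568,91.794) → (31.725,87.649) → (46.436,78.680) → (62.524,66.688) → (75.812,53.474) → (82.122,40.841). Open path.

**Shape 7** — `<path>` open polyline, stroke `#ff8800` → cut (S817, F1421). Machine vertices: (24.925,160.924) → (40.636,73.446) → (27.832,82.101) → (19.018,41.716) → (47.399,143.528). Open path.

G21
G90
G0 X42.209 Y172.649
M3 S817
G1 X38.640 Y95.172 F1421
M5
G0 X74.597 Y63.036
M3 S817
G1 X61.716 Y73.696 F1421
G1 X51.438 Y81.228
G1 X43.761 Y85.631
G1 X38.687 Y86.905
G1 X36.215 Y85.051
G1 X36.346 Y80.069
M5
G0 X84.838 Y15.747
M3 S817
G1 X27.979 Y111.551 F1421
M5
G0 X85.695 Y9.920
M3 S817
G1 X27.661 Y129.237 F1421
G1 X39.365 Y127.416
G1 X51.154 Y128.503
G1 X97.412 Y108.612
G1 X85.695 Y9.920
M5
G0 X44.499 Y113.881
M3 S817
G1 X58.710 Y113.881 F1421
G1 X58.710 Y27.722
G1 X44.499 Y27.722
G1 X44.499 Y113.881
M5
G0 X23.143 Y89.311
M3 S817
G1 X22.568 Y91.794 F1421
G1 X31.725 Y87.649
G1 X46.436 Y78.680
G1 X62.524 Y66.688
G1 X75.812 Y53.474
G1 X82.122 Y40.841
M5
G0 X24.925 Y160.924
M3 S817
G1 X40.636 Y73.446 F1421
G1 X27.832 Y82.101
G1 X19.018 Y41.716
G1 X47.399 Y143.528
M5
G0 X0.000 Y0.000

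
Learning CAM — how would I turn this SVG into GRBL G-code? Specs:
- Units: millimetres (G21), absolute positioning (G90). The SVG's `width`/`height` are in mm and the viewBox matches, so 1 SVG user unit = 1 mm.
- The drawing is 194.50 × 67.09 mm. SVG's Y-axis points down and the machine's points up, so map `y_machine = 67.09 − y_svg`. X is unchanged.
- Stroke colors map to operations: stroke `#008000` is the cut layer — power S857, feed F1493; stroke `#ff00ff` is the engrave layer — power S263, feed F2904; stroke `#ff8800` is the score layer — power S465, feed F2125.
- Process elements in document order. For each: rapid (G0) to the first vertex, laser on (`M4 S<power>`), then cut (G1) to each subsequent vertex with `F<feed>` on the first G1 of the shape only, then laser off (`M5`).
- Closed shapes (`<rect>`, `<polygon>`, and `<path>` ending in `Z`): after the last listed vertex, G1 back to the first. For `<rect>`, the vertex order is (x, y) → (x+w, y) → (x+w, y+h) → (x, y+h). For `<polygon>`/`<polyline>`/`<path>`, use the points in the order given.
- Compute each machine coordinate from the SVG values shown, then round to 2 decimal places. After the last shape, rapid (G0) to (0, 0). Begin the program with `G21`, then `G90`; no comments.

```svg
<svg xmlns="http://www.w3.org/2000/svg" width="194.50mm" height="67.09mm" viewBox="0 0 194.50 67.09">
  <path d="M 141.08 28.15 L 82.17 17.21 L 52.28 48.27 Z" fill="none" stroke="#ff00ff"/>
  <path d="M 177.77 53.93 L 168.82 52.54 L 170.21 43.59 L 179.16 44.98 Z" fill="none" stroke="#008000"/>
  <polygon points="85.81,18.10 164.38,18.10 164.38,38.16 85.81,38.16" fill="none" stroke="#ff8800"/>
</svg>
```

viewBox `0 0 194.50 67.09` with mm width/height → 1 unit = 1 mm. Flip: y_m = 67.09 − y_svg.

**Shape 1** — `<path>` closed polygon, stroke `#ff00ff` → engrave (S263, F2904). Machine vertices: (141.08,38.94) → (82.17,49.88) → (52.28,18.82) → (141.08,38.94). Closed: final G1 returns to the first vertex.

**Shape 2** — `<path>` regular polygon, stroke `#008000` → cut (S857, F1493). Machine vertices: (177.77,13.16) → (168.82,14.55) → (170.21,23.50) → (179.16,22.11) → (177.77,13.16). Closed: final G1 returns to the first vertex.

**Shape 3** — `<polygon>` rectangle, stroke `#ff8800` → score (S465, F2125). Machine vertices: (85.81,48.99) → (164.38,48.99) → (164.38,28.93) → (85.81,28.93) → (85.81,48.99). Closed: final G1 returns to the first vertex.

G21
G90
G0 X141.08 Y38.94
M4 S263
G1 X82.17 Y49.88 F2904
G1 X52.28 Y18.82
G1 X141.08 Y38.94
M5
G0 X177.77 Y13.16
M4 S857
G1 X168.82 Y14.55 F1493
G1 X170.21 Y23.50
G1 X179.16 Y22.11
G1 X177.77 Y13.16
M5
G0 X85.81 Y48.99
M4 S465
G1 X164.38 Y48.99 F2125
G1 X164.38 Y28.93
G1 X85.81 Y28.93
G1 X85.81 Y48.99
M5
G0 X0.00 Y0.00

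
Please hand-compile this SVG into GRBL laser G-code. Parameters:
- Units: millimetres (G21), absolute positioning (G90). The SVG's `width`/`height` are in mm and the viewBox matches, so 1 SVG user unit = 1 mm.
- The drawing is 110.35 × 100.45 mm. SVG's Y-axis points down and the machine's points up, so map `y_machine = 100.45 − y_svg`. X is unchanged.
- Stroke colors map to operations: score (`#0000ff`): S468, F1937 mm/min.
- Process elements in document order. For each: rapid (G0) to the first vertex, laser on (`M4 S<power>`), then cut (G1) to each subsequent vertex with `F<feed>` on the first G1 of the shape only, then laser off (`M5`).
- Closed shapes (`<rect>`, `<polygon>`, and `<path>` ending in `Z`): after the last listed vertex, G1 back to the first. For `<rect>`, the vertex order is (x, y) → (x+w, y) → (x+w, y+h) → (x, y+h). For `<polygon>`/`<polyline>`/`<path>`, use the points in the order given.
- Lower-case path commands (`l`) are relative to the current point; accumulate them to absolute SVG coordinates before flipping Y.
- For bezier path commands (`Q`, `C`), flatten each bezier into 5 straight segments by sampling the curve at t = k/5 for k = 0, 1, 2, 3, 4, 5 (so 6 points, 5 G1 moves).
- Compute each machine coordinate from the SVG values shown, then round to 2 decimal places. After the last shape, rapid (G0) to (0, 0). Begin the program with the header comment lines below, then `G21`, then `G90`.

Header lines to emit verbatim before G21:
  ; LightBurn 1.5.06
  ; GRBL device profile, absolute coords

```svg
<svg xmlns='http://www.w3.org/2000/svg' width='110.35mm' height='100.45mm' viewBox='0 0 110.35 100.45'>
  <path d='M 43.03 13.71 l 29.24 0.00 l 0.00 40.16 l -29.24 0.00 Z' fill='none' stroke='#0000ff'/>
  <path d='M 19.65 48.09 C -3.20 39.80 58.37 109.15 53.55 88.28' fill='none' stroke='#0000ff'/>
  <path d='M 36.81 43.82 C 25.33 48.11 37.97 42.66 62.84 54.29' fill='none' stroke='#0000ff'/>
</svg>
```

; LightBurn 1.5.06
; GRBL device profile, absolute coords
G21
G90
G0 X43.03 Y86.74
M4 S468
G1 X72.27 Y86.74 F1937
G1 X72.27 Y46.58
G1 X43.03 Y46.58
G1 X43.03 Y86.74
M5
G0 X19.65 Y52.36
M4 S468
G1 X14.86 Y49.36 F1937
G1 X23.10 Y35.78
G1 X37.12 Y19.69
G1 X49.68 Y9.13
G1 X53.55 Y12.17
M5
G0 X36.81 Y56.63
M4 S468
G1 X32.72 Y55.01 F1937
G1 X33.85 Y54.44
G1 X39.63 Y53.63
G1 X49.48 Y51.30
G1 X62.84 Y46.16
M5
G0 X0.00 Y0.00

Since the viewBox matches the mm dimensions, user units are millimetres directly. The only transform is the Y-flip y_m = 100.45 − y_svg.

Shape 1 is a rectangle drawn with `<path>`. Its stroke #0000ff means score at S468, F1937. After flipping Y the toolpath is (43.03,86.74) → (72.27,86.74) → (72.27,46.58) → (43.03,46.58) → (43.03,86.74), returning to the start.

Shape 2 is a cubic bezier drawn with `<path>`. Its stroke #0000ff means score at S468, F1937. After flipping Y the toolpath is (19.65,52.36) → (14.86,49.36) → (23.10,35.78) → (37.12,19.69) → (49.68,9.13) → (53.55,12.17).

Shape 3 is a cubic bezier drawn with `<path>`. Its stroke #0000ff means score at S468, F1937. After flipping Y the toolpath is (36.81,56.63) → (32.72,55.01) → (33.85,54.44) → (39.63,53.63) → (49.48,51.30) → (62.84,46.16).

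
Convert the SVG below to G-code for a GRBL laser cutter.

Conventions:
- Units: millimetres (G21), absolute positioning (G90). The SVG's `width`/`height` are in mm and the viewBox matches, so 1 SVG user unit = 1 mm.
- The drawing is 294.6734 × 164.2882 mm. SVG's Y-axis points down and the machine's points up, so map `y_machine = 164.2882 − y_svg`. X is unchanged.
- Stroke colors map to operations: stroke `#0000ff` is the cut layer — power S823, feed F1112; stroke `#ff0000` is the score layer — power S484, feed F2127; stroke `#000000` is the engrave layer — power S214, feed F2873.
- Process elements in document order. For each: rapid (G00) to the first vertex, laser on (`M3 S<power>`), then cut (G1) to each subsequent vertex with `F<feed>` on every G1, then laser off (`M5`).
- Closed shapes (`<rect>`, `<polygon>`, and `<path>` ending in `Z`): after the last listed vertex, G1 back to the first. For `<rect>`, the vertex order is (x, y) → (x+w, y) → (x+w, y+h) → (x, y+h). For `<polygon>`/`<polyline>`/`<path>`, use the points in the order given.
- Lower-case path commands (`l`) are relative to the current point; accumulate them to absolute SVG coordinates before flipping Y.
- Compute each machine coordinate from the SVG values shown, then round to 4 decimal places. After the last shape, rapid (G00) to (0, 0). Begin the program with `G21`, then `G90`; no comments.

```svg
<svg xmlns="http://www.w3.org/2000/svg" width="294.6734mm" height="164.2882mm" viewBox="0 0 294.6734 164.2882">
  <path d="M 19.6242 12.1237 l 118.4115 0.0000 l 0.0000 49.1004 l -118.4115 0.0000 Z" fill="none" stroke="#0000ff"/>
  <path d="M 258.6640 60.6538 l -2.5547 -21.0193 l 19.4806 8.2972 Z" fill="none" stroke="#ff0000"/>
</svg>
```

G21
G90
G00 X19.6242 Y152.1645
M3 S823
G1 X138.0357 Y152.1645 F1112
G1 X138.0357 Y103.0641 F1112
G1 X19.6242 Y103.0641 F1112
G1 X19.6242 Y152.1645 F1112
M5
G00 X258.6640 Y103.6344
M3 S484
G1 X256.1093 Y124.6537 F2127
G1 X275.5899 Y116.3565 F2127
G1 X258.6640 Y103.6344 F2127
M5
G00 X0.0000 Y0.0000

1 u = 1 mm; y_m = 164.2882 − y.

[1] `<path>` rectangle, #0000ff→cut S823 F1112: (19.6242,152.1645) → (138.0357,152.1645) → (138.0357,103.0641) → (19.6242,103.0641) → (19.6242,152.1645) (closed)

[2] `<path>` regular polygon, #ff0000→score S484 F2127: (258.6640,103.6344) → (256.1093,124.6537) → (275.5899,116.3565) → (258.6640,103.6344) (closed)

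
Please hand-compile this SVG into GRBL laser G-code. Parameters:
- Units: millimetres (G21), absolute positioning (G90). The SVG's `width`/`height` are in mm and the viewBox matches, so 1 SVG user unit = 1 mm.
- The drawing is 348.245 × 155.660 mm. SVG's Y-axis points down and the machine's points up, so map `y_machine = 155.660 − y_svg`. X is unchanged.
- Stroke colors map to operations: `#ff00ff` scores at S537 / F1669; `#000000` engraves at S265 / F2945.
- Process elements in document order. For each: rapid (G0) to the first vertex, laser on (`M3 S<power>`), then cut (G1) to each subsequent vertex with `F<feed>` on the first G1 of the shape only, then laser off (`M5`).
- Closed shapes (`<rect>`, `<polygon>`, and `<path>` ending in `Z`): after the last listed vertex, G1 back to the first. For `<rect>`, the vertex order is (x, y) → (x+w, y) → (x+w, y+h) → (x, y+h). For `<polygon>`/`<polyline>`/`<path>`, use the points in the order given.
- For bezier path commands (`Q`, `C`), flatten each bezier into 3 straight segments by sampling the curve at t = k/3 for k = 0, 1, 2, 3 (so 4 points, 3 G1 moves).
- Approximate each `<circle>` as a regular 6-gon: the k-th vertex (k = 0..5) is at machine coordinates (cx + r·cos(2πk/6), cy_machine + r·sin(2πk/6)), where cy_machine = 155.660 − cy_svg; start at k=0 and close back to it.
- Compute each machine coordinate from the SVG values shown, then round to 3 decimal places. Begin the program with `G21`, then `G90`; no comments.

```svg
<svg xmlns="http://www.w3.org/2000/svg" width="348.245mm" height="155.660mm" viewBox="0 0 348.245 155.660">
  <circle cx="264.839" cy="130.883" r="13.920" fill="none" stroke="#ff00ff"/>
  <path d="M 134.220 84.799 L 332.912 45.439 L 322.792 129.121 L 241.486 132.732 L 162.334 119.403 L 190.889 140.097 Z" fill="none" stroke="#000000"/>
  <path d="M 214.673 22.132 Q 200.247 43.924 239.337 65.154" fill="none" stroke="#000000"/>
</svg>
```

G21
G90
G0 X278.759 Y24.777
M3 S537
G1 X271.799 Y36.832 F1669
G1 X257.879 Y36.832
G1 X250.919 Y24.777
G1 X257.879 Y12.722
G1 X271.799 Y12.722
G1 X278.759 Y24.777
M5
G0 X134.220 Y70.861
M3 S265
G1 X332.912 Y110.221 F2945
G1 X322.792 Y26.539
G1 X241.486 Y22.928
G1 X162.334 Y36.257
G1 X190.889 Y15.563
G1 X134.220 Y70.861
M5
G0 X214.673 Y133.528
M3 S265
G1 X211.002 Y119.062 F2945
G1 X219.223 Y104.722
G1 X239.337 Y90.506
M5

Since the viewBox matches the mm dimensions, user units are millimetres directly. The only transform is the Y-flip y_m = 155.660 − y_svg.

Shape 1 is a circle drawn with `<circle>`. Its stroke #ff00ff means score at S537, F1669. After flipping Y the toolpath is (278.759,24.777) → (271.799,36.832) → (257.879,36.832) → (250.919,24.777) → (257.879,12.722) → (271.799,12.722) → (278.759,24.777), returning to the start.

Shape 2 is a closed polygon drawn with `<path>`. Its stroke #000000 means engrave at S265, F2945. After flipping Y the toolpath is (134.220,70.861) → (332.912,110.221) → (322.792,26.539) → (241.486,22.928) → (162.334,36.257) → (190.889,15.563) → (134.220,70.861), returning to the start.

Shape 3 is a quadratic bezier drawn with `<path>`. Its stroke #000000 means engrave at S265, F2945. After flipping Y the toolpath is (214.673,133.528) → (211.002,119.062) → (219.223,104.722) → (239.337,90.506).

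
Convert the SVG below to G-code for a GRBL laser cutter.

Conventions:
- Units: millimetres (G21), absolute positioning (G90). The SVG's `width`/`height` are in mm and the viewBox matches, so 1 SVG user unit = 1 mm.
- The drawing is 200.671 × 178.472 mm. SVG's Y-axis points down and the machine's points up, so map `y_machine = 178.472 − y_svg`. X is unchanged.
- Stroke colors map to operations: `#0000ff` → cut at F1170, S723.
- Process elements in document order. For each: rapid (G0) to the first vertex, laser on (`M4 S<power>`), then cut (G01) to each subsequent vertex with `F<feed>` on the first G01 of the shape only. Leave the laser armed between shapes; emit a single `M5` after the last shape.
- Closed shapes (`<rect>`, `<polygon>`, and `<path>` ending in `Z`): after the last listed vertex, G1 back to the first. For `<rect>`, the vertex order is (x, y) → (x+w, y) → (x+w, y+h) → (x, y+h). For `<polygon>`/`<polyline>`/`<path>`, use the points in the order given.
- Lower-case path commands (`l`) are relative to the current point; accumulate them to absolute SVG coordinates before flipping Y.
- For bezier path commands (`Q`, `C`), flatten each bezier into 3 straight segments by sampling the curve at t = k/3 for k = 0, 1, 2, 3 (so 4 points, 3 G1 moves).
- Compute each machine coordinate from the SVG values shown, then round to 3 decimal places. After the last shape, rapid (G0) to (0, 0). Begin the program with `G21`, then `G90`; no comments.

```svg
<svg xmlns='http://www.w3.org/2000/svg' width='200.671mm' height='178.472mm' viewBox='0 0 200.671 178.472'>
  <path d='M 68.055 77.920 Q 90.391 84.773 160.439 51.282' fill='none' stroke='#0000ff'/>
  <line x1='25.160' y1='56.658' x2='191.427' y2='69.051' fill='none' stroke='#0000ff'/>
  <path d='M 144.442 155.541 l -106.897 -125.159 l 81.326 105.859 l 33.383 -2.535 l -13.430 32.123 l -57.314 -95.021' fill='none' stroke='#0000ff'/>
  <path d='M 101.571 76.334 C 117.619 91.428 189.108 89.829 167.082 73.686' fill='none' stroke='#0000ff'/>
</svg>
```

G21
G90
G0 X68.055 Y100.552
M4 S723
G01 X88.247 Y100.466 F1170
G01 X119.042 Y109.345
G01 X160.439 Y127.190
G0 X25.160 Y121.814
M4 S723
G01 X191.427 Y109.421 F1170
G0 X144.442 Y22.931
M4 S723
G01 X37.545 Y148.090 F1170
G01 X118.871 Y42.231
G01 X152.254 Y44.766
G01 X138.824 Y12.643
G01 X81.510 Y107.664
G0 X101.571 Y102.138
M4 S723
G01 X130.582 Y92.529 F1170
G01 X163.453 Y93.571
G01 X167.082 Y104.786
M5
G0 X0.000 Y0.000

viewBox `0 0 200.671 178.472` with mm width/height → 1 unit = 1 mm. Flip: y_m = 178.472 − y_svg.

**Shape 1** — `<path>` quadratic bezier, stroke `#0000ff` → cut (S723, F1170). Control points (SVG): P0=(68.055,77.920), P1=(90.391,84.773), P2=(160.439,51.282); sampled at t=k/3. Machine vertices: (68.055,100.552) → (88.247,100.466) → (119.042,109.345) → (160.439,127.190). Open path.

**Shape 2** — `<line>` line segment, stroke `#0000ff` → cut (S723, F1170). Machine vertices: (25.160,121.814) → (191.427,109.421). Open path.

**Shape 3** — `<path>` open polyline, stroke `#0000ff` → cut (S723, F1170). Machine vertices: (144.442,22.931) → (37.545,148.090) → (118.871,42.231) → (152.254,44.766) → (138.824,12.643) → (81.510,107.664). Open path.

**Shape 4** — `<path>` cubic bezier, stroke `#0000ff` → cut (S723, F1170). Control points (SVG): P0=(101.571,76.334), P1=(117.619,91.428), P2=(189.108,89.829), P3=(167.082,73.686); sampled at t=k/3. Machine vertices: (101.571,102.138) → (130.582,92.529) → (163.453,93.571) → (167.082,104.786). Open path.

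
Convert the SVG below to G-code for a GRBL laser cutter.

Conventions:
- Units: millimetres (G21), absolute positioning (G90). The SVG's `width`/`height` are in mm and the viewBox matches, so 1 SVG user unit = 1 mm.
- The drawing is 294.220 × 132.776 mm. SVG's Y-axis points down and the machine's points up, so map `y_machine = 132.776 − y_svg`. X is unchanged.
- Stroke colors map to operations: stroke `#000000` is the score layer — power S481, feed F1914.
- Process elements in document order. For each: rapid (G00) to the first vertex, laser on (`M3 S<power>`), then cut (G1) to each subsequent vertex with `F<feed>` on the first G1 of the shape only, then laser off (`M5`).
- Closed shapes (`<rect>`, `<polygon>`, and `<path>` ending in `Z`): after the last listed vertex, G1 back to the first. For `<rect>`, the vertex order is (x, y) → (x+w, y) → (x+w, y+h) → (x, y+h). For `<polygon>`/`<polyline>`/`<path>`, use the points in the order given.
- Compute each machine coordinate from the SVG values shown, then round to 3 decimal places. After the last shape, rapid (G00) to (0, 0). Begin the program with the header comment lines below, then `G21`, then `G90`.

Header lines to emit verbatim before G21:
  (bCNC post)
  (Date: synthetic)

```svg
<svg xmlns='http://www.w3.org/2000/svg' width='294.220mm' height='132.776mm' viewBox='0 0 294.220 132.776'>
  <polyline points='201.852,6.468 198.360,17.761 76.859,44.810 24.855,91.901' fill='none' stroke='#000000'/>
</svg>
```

(bCNC post)
(Date: synthetic)
G21
G90
G00 X201.852 Y126.308
M3 S481
G1 X198.360 Y115.015 F1914
G1 X76.859 Y87.966
G1 X24.855 Y40.875
M5
G00 X0.000 Y0.000

Since the viewBox matches the mm dimensions, user units are millimetres directly. The only transform is the Y-flip y_m = 132.776 − y_svg.

Shape 1 is a open polyline drawn with `<polyline>`. Its stroke #000000 means score at S481, F1914. After flipping Y the toolpath is (201.852,126.308) → (198.360,115.015) → (76.859,87.966) → (24.855,40.875).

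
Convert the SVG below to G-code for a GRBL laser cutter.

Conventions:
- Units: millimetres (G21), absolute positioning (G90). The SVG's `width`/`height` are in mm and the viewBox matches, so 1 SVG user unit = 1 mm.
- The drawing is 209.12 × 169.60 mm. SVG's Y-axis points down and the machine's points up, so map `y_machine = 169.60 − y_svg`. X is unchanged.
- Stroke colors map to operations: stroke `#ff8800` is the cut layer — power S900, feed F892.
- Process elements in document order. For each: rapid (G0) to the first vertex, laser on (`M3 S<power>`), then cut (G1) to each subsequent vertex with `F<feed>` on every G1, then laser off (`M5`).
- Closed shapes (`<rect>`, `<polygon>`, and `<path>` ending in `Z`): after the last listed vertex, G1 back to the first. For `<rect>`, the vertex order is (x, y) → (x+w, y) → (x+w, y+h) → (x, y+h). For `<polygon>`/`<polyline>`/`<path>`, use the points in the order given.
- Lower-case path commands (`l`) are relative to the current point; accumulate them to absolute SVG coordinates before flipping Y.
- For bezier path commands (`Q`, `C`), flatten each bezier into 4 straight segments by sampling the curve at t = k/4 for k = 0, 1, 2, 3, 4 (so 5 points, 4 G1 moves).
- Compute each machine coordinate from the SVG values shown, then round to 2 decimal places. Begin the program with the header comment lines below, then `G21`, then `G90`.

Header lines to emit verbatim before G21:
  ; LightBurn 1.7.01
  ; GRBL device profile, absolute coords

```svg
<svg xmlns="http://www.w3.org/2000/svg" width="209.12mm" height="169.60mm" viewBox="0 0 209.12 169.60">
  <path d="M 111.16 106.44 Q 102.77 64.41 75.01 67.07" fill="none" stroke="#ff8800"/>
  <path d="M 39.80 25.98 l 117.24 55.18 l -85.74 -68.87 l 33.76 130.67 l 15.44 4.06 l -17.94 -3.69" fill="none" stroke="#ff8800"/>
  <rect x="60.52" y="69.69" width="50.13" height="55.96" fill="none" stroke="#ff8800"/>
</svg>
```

; LightBurn 1.7.01
; GRBL device profile, absolute coords
G21
G90
G0 X111.16 Y63.16
M3 S900
G1 X105.75 Y81.38 F892
G1 X97.93 Y94.02 F892
G1 X87.68 Y101.07 F892
G1 X75.01 Y102.53 F892
M5
G0 X39.80 Y143.62
M3 S900
G1 X157.04 Y88.44 F892
G1 X71.30 Y157.31 F892
G1 X105.06 Y26.64 F892
G1 X120.50 Y22.58 F892
G1 X102.56 Y26.27 F892
M5
G0 X60.52 Y99.91
M3 S900
G1 X110.65 Y99.91 F892
G1 X110.65 Y43.95 F892
G1 X60.52 Y43.95 F892
G1 X60.52 Y99.91 F892
M5

1 u = 1 mm; y_m = 169.60 − y.

[1] `<path>` quadratic bezier, #ff8800→cut S900 F892: (111.16,63.16) → (105.75,81.38) → (97.93,94.02) → (87.68,101.07) → (75.01,102.53)

[2] `<path>` open polyline, #ff8800→cut S900 F892: (39.80,143.62) → (157.04,88.44) → (71.30,157.31) → (105.06,26.64) → (120.50,22.58) → (102.56,26.27)

[3] `<rect>` rectangle, #ff8800→cut S900 F892: (60.52,99.91) → (110.65,99.91) → (110.65,43.95) → (60.52,43.95) → (60.52,99.91) (closed)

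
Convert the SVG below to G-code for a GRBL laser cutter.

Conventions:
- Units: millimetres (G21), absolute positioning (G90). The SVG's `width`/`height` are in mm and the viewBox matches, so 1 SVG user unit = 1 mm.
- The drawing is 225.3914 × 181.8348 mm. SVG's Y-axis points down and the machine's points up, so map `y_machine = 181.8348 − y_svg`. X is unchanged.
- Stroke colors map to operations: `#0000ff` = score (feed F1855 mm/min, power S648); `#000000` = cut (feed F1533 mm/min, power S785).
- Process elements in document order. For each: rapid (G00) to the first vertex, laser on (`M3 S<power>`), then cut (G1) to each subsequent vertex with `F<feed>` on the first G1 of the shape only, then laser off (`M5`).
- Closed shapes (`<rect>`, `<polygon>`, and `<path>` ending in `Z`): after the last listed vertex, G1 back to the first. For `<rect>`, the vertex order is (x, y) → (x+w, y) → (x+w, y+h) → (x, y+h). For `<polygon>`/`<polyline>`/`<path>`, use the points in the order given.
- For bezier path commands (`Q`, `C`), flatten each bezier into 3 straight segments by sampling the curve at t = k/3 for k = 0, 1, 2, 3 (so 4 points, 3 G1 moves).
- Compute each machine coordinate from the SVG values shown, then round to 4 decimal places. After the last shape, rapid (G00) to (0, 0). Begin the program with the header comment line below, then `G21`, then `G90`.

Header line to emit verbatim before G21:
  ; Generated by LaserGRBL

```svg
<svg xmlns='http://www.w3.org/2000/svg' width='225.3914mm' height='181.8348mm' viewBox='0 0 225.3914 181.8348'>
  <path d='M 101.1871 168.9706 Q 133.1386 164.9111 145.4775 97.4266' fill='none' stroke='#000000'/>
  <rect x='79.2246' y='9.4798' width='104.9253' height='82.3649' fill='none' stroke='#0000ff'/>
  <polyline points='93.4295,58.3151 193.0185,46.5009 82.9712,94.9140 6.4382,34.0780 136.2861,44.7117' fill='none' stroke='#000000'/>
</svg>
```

viewBox `0 0 225.3914 181.8348` with mm width/height → 1 unit = 1 mm. Flip: y_m = 181.8348 − y_svg.

**Shape 1** — `<path>` quadratic bezier, stroke `#000000` → cut (S785, F1533). Control points (SVG): P0=(101.1871,168.9706), P1=(133.1386,164.9111), P2=(145.4775,97.4266); sampled at t=k/3. Machine vertices: (101.1871,12.8642) → (120.3089,22.6178) → (135.0724,46.4658) → (145.4775,84.4082). Open path.

**Shape 2** — `<rect>` rectangle, stroke `#0000ff` → score (S648, F1855). Machine vertices: (79.2246,172.3550) → (184.1499,172.3550) → (184.1499,89.9901) → (79.2246,89.9901) → (79.2246,172.3550). Closed: final G1 returns to the first vertex.

**Shape 3** — `<polyline>` open polyline, stroke `#000000` → cut (S785, F1533). Machine vertices: (93.4295,123.5197) → (193.0185,135.3339) → (82.9712,86.9208) → (6.4382,147.7568) → (136.2861,137.1231). Open path.

; Generated by LaserGRBL
G21
G90
G00 X101.1871 Y12.8642
M3 S785
G1 X120.3089 Y22.6178 F1533
G1 X135.0724 Y46.4658
G1 X145.4775 Y84.4082
M5
G00 X79.2246 Y172.3550
M3 S648
G1 X184.1499 Y172.3550 F1855
G1 X184.1499 Y89.9901
G1 X79.2246 Y89.9901
G1 X79.2246 Y172.3550
M5
G00 X93.4295 Y123.5197
M3 S785
G1 X193.0185 Y135.3339 F1533
G1 X82.9712 Y86.9208
G1 X6.4382 Y147.7568
G1 X136.2861 Y137.1231
M5
G00 X0.0000 Y0.0000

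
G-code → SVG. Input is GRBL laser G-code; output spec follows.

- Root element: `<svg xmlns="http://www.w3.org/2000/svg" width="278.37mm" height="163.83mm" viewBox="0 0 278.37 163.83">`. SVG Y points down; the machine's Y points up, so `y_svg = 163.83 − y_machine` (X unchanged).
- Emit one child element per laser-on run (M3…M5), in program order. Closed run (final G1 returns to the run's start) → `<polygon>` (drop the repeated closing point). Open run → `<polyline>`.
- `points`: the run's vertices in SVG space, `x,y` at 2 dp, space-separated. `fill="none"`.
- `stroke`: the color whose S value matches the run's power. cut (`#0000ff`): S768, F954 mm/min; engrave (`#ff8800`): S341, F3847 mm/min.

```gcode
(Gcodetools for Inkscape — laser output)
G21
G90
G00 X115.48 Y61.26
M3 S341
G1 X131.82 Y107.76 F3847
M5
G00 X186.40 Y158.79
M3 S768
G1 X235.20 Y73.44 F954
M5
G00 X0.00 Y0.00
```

Machine Y-up, SVG Y-down with viewBox height 163.83, so y_svg = 163.83 − y_machine; X carries over.

Run 1: S341 ⇒ engrave layer `#ff8800`. The run is open, so emit a `<polyline>` with points (Y-flipped): 115.48,102.57 131.82,56.07.

Run 2: S768 ⇒ cut layer `#0000ff`. The run is open, so emit a `<polyline>` with points (Y-flipped): 186.40,5.04 235.20,90.39.

<svg xmlns="http://www.w3.org/2000/svg" width="278.37mm" height="163.83mm" viewBox="0 0 278.37 163.83">
  <polyline points="115.48,102.57 131.82,56.07" fill="none" stroke="#ff8800"/>
  <polyline points="186.40,5.04 235.20,90.39" fill="none" stroke="#0000ff"/>
</svg>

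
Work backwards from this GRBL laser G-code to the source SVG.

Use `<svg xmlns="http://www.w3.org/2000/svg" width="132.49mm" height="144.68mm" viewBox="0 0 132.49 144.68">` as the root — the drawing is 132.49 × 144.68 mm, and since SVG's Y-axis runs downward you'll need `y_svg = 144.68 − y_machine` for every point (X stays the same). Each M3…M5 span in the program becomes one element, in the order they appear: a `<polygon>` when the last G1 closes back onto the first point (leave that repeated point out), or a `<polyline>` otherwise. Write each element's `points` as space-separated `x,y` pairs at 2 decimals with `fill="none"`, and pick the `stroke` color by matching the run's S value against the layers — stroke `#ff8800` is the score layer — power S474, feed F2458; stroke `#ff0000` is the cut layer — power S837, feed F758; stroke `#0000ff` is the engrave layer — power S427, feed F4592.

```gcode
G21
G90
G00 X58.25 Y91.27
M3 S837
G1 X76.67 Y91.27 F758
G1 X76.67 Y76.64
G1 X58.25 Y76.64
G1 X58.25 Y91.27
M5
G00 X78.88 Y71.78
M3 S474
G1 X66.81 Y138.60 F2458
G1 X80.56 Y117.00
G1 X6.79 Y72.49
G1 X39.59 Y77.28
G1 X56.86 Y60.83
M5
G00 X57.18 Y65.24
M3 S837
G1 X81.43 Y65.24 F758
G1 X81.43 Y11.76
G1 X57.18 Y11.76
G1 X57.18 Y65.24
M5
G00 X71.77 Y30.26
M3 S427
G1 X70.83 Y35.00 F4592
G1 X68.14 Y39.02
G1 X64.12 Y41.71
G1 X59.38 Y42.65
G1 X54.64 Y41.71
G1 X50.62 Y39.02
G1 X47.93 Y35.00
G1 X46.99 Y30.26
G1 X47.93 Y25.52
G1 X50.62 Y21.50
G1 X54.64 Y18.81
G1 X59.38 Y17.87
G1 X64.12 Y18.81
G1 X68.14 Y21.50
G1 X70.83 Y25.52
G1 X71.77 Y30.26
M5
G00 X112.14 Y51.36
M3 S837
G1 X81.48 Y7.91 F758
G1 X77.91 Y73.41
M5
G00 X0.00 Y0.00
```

<svg xmlns="http://www.w3.org/2000/svg" width="132.49mm" height="144.68mm" viewBox="0 0 132.49 144.68">
  <polygon points="58.25,53.41 76.67,53.41 76.67,68.04 58.25,68.04" fill="none" stroke="#ff0000"/>
  <polyline points="78.88,72.90 66.81,6.08 80.56,27.68 6.79,72.19 39.59,67.40 56.86,83.85" fill="none" stroke="#ff8800"/>
  <polygon points="57.18,79.44 81.43,79.44 81.43,132.92 57.18,132.92" fill="none" stroke="#ff0000"/>
  <polygon points="71.77,114.42 70.83,109.68 68.14,105.66 64.12,102.97 59.38,102.03 54.64,102.97 50.62,105.66 47.93,109.68 46.99,114.42 47.93,119.16 50.62,123.18 54.64,125.87 59.38,126.81 64.12,125.87 68.14,123.18 70.83,119.16" fill="none" stroke="#0000ff"/>
  <polyline points="112.14,93.32 81.48,136.77 77.91,71.27" fill="none" stroke="#ff0000"/>
</svg>

Machine Y-up, SVG Y-down with viewBox height 144.68, so y_svg = 144.68 − y_machine; X carries over.

Run 1: the run's S837 means `#ff0000` (cut). The run returns to its start, so emit a `<polygon>` with points (Y-flipped): 58.25,53.41 76.67,53.41 76.67,68.04 58.25,68.04.

Run 2: power S474 maps to stroke `#ff8800` (score). The run is open, so emit a `<polyline>` with points (Y-flipped): 78.88,72.90 66.81,6.08 80.56,27.68 6.79,72.19 39.59,67.40 56.86,83.85.

Run 3: power S837 maps to stroke `#ff0000` (cut). The run returns to its start, so emit a `<polygon>` with points (Y-flipped): 57.18,79.44 81.43,79.44 81.43,132.92 57.18,132.92.

Run 4: the run's S427 means `#0000ff` (engrave). The run returns to its start, so emit a `<polygon>` with points (Y-flipped): 71.77,114.42 70.83,109.68 68.14,105.66 64.12,102.97 59.38,102.03 54.64,102.97 50.62,105.66 47.93,109.68 46.99,114.42 47.93,119.16 50.62,123.18 54.64,125.87 59.38,126.81 64.12,125.87 68.14,123.18 70.83,119.16.

Run 5: power S837 maps to stroke `#ff0000` (cut). The run is open, so emit a `<polyline>` with points (Y-flipped): 112.14,93.32 81.48,136.77 77.91,71.27.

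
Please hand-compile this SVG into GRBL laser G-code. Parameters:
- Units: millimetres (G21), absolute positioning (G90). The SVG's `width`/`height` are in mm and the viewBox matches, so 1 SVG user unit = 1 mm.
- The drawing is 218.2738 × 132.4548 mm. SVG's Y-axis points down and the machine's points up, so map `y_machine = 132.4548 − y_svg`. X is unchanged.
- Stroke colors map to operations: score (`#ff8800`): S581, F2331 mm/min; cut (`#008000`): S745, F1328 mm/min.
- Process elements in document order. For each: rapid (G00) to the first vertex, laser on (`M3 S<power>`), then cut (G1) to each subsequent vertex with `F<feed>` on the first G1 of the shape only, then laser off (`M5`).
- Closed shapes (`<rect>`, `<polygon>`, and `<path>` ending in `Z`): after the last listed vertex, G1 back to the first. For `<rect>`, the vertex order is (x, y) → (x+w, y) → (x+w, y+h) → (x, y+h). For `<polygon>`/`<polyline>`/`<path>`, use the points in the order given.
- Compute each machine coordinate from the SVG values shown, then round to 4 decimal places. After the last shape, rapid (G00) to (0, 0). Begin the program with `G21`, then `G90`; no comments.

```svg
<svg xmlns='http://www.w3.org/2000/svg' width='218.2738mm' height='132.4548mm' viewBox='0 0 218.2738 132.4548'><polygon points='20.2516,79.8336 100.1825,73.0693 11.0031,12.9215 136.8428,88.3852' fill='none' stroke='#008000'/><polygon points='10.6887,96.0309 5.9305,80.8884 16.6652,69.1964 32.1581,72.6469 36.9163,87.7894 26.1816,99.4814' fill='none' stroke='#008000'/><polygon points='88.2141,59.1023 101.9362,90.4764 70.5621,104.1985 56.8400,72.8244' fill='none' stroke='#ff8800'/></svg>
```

1 u = 1 mm; y_m = 132.4548 − y.

[1] `<polygon>` closed polygon, #008000→cut S745 F1328: (20.2516,52.6212) → (100.1825,59.3855) → (11.0031,119.5333) → (136.8428,44.0696) → (20.2516,52.6212) (closed)

[2] `<polygon>` regular polygon, #008000→cut S745 F1328: (10.6887,36.4239) → (5.9305,51.5664) → (16.6652,63.2584) → (32.1581,59.8079) → (36.9163,44.6654) → (26.1816,32.9734) → (10.6887,36.4239) (closed)

[3] `<polygon>` regular polygon, #ff8800→score S581 F2331: (88.2141,73.3525) → (101.9362,41.9784) → (70.5621,28.2563) → (56.8400,59.6304) → (88.2141,73.3525) (closed)

G21
G90
G00 X20.2516 Y52.6212
M3 S745
G1 X100.1825 Y59.3855 F1328
G1 X11.0031 Y119.5333
G1 X136.8428 Y44.0696
G1 X20.2516 Y52.6212
M5
G00 X10.6887 Y36.4239
M3 S745
G1 X5.9305 Y51.5664 F1328
G1 X16.6652 Y63.2584
G1 X32.1581 Y59.8079
G1 X36.9163 Y44.6654
G1 X26.1816 Y32.9734
G1 X10.6887 Y36.4239
M5
G00 X88.2141 Y73.3525
M3 S581
G1 X101.9362 Y41.9784 F2331
G1 X70.5621 Y28.2563
G1 X56.8400 Y59.6304
G1 X88.2141 Y73.3525
M5
G00 X0.0000 Y0.0000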